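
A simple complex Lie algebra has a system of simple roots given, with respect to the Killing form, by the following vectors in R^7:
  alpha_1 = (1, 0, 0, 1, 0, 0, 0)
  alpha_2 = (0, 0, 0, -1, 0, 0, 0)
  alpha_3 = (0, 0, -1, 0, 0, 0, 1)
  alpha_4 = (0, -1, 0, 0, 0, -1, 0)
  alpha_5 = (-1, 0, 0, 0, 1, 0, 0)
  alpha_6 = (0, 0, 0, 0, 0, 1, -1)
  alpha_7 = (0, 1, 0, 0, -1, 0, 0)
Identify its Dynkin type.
type B_7

Compute the Cartan integers a_ij = 2(alpha_i, alpha_j)/(alpha_j, alpha_j); the resulting 7x7 Cartan matrix is
[[2, -2, 0, 0, -1, 0, 0], [-1, 2, 0, 0, 0, 0, 0], [0, 0, 2, 0, 0, -1, 0], [0, 0, 0, 2, 0, -1, -1], [-1, 0, 0, 0, 2, 0, -1], [0, 0, -1, -1, 0, 2, 0], [0, 0, 0, -1, -1, 0, 2]].
The roots have two lengths (squared-length ratio 2:1); the short ones are alpha_{2}. The associated Dynkin diagram is a chain of 7 nodes with a double edge at one end; the terminal node there is the unique short simple root (B_7), so the type is B_7 (the algebra so(15)).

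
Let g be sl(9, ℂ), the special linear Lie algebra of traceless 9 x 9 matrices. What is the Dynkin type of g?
type A_8

This is sl(9), which has dimension 9^2 - 1 = 80 and rank 9 - 1 = 8 (a Cartan subalgebra is the diagonal traceless matrices). In the classification of classical Lie algebras, the special linear algebra sl(n+1) has type A_n; here n = 8, so the Dynkin diagram is a chain of 8 nodes with single edges (A_8). Hence the type is A_8.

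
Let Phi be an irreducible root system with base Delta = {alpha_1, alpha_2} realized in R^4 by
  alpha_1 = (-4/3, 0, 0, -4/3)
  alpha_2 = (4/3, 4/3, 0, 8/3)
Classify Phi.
type G_2

Compute the Cartan integers a_ij = 2(alpha_i, alpha_j)/(alpha_j, alpha_j); the resulting 2x2 Cartan matrix is
[[2, -1], [-3, 2]].
The roots have two lengths (squared-length ratio 3:1); the short ones are alpha_{1}. The associated Dynkin diagram is two nodes joined by a triple edge (G_2), so the type is G_2.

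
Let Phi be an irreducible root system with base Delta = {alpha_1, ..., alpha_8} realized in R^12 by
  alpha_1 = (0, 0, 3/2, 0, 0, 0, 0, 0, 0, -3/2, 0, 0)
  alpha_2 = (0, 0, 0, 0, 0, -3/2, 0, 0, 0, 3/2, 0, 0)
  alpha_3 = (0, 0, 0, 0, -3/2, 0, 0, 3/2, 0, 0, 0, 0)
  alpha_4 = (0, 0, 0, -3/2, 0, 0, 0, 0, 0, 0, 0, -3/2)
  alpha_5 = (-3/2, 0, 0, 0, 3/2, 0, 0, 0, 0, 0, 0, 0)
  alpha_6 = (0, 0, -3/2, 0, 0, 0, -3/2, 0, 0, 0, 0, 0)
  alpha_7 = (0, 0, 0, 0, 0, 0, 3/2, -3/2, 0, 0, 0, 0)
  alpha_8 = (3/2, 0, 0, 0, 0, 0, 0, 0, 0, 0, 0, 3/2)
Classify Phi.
Compute the Cartan integers a_ij = 2(alpha_i, alpha_j)/(alpha_j, alpha_j); the resulting 8x8 Cartan matrix is
[[2, -1, 0, 0, 0, -1, 0, 0], [-1, 2, 0, 0, 0, 0, 0, 0], [0, 0, 2, 0, -1, 0, -1, 0], [0, 0, 0, 2, 0, 0, 0, -1], [0, 0, -1, 0, 2, 0, 0, -1], [-1, 0, 0, 0, 0, 2, -1, 0], [0, 0, -1, 0, 0, -1, 2, 0], [0, 0, 0, -1, -1, 0, 0, 2]].
All simple roots have the same length, so the diagram is simply laced. The associated Dynkin diagram is a chain of 8 nodes with single edges (A_8), so the type is A_8 (the algebra sl(9)).

A_8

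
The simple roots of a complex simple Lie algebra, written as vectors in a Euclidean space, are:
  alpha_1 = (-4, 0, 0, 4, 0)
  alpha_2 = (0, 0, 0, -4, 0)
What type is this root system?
Compute the Cartan integers a_ij = 2(alpha_i, alpha_j)/(alpha_j, alpha_j); the resulting 2x2 Cartan matrix is
[[2, -2], [-1, 2]].
The roots have two lengths (squared-length ratio 2:1); the short ones are alpha_{2}. The associated Dynkin diagram is a chain of 2 nodes with a double edge at one end; the terminal node there is the unique short simple root (B_2), so the type is B_2 (the algebra so(5)).

B_2 (so(5))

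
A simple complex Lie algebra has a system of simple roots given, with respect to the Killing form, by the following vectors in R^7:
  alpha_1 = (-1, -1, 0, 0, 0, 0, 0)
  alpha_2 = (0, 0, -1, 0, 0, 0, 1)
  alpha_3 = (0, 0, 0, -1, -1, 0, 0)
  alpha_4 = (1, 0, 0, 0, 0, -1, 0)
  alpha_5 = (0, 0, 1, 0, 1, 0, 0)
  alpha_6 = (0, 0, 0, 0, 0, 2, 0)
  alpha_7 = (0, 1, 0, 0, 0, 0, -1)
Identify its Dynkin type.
C_7 (sp(14))

Compute the Cartan integers a_ij = 2(alpha_i, alpha_j)/(alpha_j, alpha_j); the resulting 7x7 Cartan matrix is
[[2, 0, 0, -1, 0, 0, -1], [0, 2, 0, 0, -1, 0, -1], [0, 0, 2, 0, -1, 0, 0], [-1, 0, 0, 2, 0, -1, 0], [0, -1, -1, 0, 2, 0, 0], [0, 0, 0, -2, 0, 2, 0], [-1, -1, 0, 0, 0, 0, 2]].
The roots have two lengths (squared-length ratio 2:1); the short ones are alpha_{1,2,3,4,5,7}. The associated Dynkin diagram is a chain of 7 nodes with a double edge at one end; the terminal node there is the unique long simple root (C_7), so the type is C_7 (the algebra sp(14)).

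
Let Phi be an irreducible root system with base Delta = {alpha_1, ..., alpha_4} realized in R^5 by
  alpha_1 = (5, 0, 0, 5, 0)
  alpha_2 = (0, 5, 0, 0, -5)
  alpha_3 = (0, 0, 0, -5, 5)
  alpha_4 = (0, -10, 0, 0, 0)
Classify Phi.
type C_4

Compute the Cartan integers a_ij = 2(alpha_i, alpha_j)/(alpha_j, alpha_j); the resulting 4x4 Cartan matrix is
[[2, 0, -1, 0], [0, 2, -1, -1], [-1, -1, 2, 0], [0, -2, 0, 2]].
The roots have two lengths (squared-length ratio 2:1); the short ones are alpha_{1,2,3}. The associated Dynkin diagram is a chain of 4 nodes with a double edge at one end; the terminal node there is the unique long simple root (C_4), so the type is C_4 (the algebra sp(8)).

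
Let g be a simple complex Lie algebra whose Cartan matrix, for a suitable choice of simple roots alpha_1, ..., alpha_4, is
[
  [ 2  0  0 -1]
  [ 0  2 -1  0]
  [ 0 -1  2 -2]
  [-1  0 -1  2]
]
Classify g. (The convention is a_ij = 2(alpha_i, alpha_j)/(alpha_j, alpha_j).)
The matrix has rank 4 with 2's on the diagonal. Reading the off-diagonal entries as Dynkin edges (a single edge where a_ij = a_ji = -1; a double or triple edge where a_ij * a_ji = 2 or 3), the diagram is a chain of 4 nodes with a double edge between the middle two (F_4). One simple-root ordering that puts it in standard form is (alpha_2, alpha_3, alpha_4, alpha_1). So the algebra is type F_4.

F_4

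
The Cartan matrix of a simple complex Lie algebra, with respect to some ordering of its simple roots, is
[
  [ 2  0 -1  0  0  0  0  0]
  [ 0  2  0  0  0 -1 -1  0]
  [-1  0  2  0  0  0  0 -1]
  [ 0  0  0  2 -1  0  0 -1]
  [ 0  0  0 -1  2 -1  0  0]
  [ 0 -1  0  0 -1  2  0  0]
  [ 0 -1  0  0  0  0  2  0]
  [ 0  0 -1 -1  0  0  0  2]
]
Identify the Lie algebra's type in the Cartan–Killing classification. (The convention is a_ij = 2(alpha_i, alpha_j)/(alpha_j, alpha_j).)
type A_8

The matrix has rank 8 with 2's on the diagonal. Reading the off-diagonal entries as Dynkin edges (a single edge where a_ij = a_ji = -1; a double or triple edge where a_ij * a_ji = 2 or 3), the diagram is a chain of 8 nodes with single edges (A_8). One simple-root ordering that puts it in standard form is (alpha_1, alpha_3, alpha_8, alpha_4, alpha_5, alpha_6, alpha_2, alpha_7). So the algebra is type A_8, i.e. sl(9).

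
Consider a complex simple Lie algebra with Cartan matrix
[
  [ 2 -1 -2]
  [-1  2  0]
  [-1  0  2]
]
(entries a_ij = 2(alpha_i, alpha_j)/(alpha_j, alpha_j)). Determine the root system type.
The matrix has rank 3 with 2's on the diagonal. Reading the off-diagonal entries as Dynkin edges (a single edge where a_ij = a_ji = -1; a double or triple edge where a_ij * a_ji = 2 or 3), the diagram is a chain of 3 nodes with a double edge at one end; the terminal node there is the unique short simple root (B_3). One simple-root ordering that puts it in standard form is (alpha_2, alpha_1, alpha_3). So the algebra is type B_3, i.e. so(7).

B3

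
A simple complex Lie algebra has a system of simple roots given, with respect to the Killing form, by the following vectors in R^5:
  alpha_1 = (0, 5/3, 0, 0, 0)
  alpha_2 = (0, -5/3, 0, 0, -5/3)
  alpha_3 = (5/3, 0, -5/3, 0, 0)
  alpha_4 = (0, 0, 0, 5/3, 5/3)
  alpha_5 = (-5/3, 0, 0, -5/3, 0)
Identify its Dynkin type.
Compute the Cartan integers a_ij = 2(alpha_i, alpha_j)/(alpha_j, alpha_j); the resulting 5x5 Cartan matrix is
[[2, -1, 0, 0, 0], [-2, 2, 0, -1, 0], [0, 0, 2, 0, -1], [0, -1, 0, 2, -1], [0, 0, -1, -1, 2]].
The roots have two lengths (squared-length ratio 2:1); the short ones are alpha_{1}. The associated Dynkin diagram is a chain of 5 nodes with a double edge at one end; the terminal node there is the unique short simple root (B_5), so the type is B_5 (the algebra so(11)).

type B_5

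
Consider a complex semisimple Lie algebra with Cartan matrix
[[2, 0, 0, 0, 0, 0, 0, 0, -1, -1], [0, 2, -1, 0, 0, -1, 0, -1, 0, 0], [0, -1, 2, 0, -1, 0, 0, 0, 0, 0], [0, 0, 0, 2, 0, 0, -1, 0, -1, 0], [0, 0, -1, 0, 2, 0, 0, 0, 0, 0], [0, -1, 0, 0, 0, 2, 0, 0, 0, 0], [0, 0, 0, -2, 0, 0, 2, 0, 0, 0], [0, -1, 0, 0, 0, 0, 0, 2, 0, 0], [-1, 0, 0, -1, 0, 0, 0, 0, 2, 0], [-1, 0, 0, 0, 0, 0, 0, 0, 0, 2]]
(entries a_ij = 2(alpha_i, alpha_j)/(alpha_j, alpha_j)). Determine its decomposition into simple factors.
The diagram associated to this matrix has two connected components: the simple roots {alpha_1, alpha_4, alpha_7, alpha_9, alpha_10} form a chain of 5 nodes with a double edge at one end; the terminal node there is the unique long simple root (C_5), and {alpha_2, alpha_3, alpha_5, alpha_6, alpha_8} form a chain of 3 nodes with a fork of two nodes at one end (D_5). A semisimple Lie algebra decomposes uniquely as the direct sum of simple ideals, one per connected component of its Dynkin diagram, so g ≅ C_5 ⊕ D_5 (dimension 55 + 45 = 100).

C5 ⊕ D5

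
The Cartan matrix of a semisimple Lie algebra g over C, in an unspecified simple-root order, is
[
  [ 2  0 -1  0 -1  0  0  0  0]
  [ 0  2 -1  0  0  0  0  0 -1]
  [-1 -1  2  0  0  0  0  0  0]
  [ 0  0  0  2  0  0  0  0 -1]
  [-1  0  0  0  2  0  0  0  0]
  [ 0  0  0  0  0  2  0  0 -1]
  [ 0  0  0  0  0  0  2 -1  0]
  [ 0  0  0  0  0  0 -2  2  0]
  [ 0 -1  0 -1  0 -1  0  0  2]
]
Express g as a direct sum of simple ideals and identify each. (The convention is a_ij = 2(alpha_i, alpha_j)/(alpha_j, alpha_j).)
B_2 (so(5)) + D_7 (so(14))

The diagram associated to this matrix has two connected components: the simple roots {alpha_7, alpha_8} form a chain of 2 nodes with a double edge at one end; the terminal node there is the unique short simple root (B_2), and {alpha_1, alpha_2, alpha_3, alpha_4, alpha_5, alpha_6, alpha_9} form a chain of 5 nodes with a fork of two nodes at one end (D_7). A semisimple Lie algebra decomposes uniquely as the direct sum of simple ideals, one per connected component of its Dynkin diagram, so g ≅ B_2 ⊕ D_7 (dimension 10 + 91 = 101).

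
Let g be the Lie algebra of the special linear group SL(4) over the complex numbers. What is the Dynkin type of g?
A_3 (sl(4))

This is sl(4), which has dimension 4^2 - 1 = 15 and rank 4 - 1 = 3 (a Cartan subalgebra is the diagonal traceless matrices). In the classification of classical Lie algebras, the special linear algebra sl(n+1) has type A_n; here n = 3, so the Dynkin diagram is a chain of 3 nodes with single edges (A_3). Hence the type is A_3.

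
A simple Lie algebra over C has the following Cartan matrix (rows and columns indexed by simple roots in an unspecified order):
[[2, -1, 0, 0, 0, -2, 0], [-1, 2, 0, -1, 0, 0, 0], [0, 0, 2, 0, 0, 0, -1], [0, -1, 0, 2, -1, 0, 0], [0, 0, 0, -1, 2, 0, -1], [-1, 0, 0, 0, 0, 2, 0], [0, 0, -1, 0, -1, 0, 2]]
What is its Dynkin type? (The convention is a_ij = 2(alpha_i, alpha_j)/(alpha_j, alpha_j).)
The matrix has rank 7 with 2's on the diagonal. Reading the off-diagonal entries as Dynkin edges (a single edge where a_ij = a_ji = -1; a double or triple edge where a_ij * a_ji = 2 or 3), the diagram is a chain of 7 nodes with a double edge at one end; the terminal node there is the unique short simple root (B_7). One simple-root ordering that puts it in standard form is (alpha_3, alpha_7, alpha_5, alpha_4, alpha_2, alpha_1, alpha_6). So the algebra is type B_7, i.e. so(15).

B_7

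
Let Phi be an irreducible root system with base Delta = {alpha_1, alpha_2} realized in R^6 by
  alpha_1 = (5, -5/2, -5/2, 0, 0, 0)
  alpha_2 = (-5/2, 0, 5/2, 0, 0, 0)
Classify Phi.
type G_2

Compute the Cartan integers a_ij = 2(alpha_i, alpha_j)/(alpha_j, alpha_j); the resulting 2x2 Cartan matrix is
[[2, -3], [-1, 2]].
The roots have two lengths (squared-length ratio 3:1); the short ones are alpha_{2}. The associated Dynkin diagram is two nodes joined by a triple edge (G_2), so the type is G_2.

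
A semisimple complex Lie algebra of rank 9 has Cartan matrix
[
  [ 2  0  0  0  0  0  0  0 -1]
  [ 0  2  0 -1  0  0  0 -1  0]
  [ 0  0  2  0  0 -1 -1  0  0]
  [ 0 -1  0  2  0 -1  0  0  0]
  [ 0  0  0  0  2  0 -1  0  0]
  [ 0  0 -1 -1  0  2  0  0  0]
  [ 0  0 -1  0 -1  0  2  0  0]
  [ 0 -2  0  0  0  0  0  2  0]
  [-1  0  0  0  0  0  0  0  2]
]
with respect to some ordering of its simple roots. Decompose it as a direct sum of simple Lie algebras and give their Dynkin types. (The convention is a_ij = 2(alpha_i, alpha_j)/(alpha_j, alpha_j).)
A_2 ⊕ C_7

The diagram associated to this matrix has two connected components: the simple roots {alpha_1, alpha_9} form a chain of 2 nodes with single edges (A_2), and {alpha_2, alpha_3, alpha_4, alpha_5, alpha_6, alpha_7, alpha_8} form a chain of 7 nodes with a double edge at one end; the terminal node there is the unique long simple root (C_7). A semisimple Lie algebra decomposes uniquely as the direct sum of simple ideals, one per connected component of its Dynkin diagram, so g ≅ A_2 ⊕ C_7 (dimension 8 + 105 = 113).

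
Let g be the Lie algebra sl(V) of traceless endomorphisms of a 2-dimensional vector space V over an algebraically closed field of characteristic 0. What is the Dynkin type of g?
A1

This is sl(2), which has dimension 2^2 - 1 = 3 and rank 2 - 1 = 1 (a Cartan subalgebra is the diagonal traceless matrices). In the classification of classical Lie algebras, the special linear algebra sl(n+1) has type A_n; here n = 1, so the Dynkin diagram is a chain of 1 nodes with single edges (A_1). Hence the type is A_1.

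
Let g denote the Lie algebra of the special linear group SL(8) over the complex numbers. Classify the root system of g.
A7

This is sl(8), which has dimension 8^2 - 1 = 63 and rank 8 - 1 = 7 (a Cartan subalgebra is the diagonal traceless matrices). In the classification of classical Lie algebras, the special linear algebra sl(n+1) has type A_n; here n = 7, so the Dynkin diagram is a chain of 7 nodes with single edges (A_7). Hence the type is A_7.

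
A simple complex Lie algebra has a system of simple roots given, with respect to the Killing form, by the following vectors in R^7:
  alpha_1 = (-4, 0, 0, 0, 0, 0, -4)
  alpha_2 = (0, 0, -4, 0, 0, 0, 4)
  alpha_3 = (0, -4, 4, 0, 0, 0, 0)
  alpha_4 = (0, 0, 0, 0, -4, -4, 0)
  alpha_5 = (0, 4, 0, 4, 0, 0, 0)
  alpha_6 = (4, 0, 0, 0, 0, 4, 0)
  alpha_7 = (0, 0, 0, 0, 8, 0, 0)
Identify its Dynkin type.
C7

Compute the Cartan integers a_ij = 2(alpha_i, alpha_j)/(alpha_j, alpha_j); the resulting 7x7 Cartan matrix is
[[2, -1, 0, 0, 0, -1, 0], [-1, 2, -1, 0, 0, 0, 0], [0, -1, 2, 0, -1, 0, 0], [0, 0, 0, 2, 0, -1, -1], [0, 0, -1, 0, 2, 0, 0], [-1, 0, 0, -1, 0, 2, 0], [0, 0, 0, -2, 0, 0, 2]].
The roots have two lengths (squared-length ratio 2:1); the short ones are alpha_{1,2,3,4,5,6}. The associated Dynkin diagram is a chain of 7 nodes with a double edge at one end; the terminal node there is the unique long simple root (C_7), so the type is C_7 (the algebra sp(14)).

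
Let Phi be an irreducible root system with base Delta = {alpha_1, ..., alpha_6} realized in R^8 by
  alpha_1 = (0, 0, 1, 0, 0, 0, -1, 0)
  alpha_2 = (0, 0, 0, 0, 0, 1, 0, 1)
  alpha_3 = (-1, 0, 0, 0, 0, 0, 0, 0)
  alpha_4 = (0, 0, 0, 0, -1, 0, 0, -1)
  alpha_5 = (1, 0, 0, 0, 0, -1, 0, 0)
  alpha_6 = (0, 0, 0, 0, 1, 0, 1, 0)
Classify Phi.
B6

Compute the Cartan integers a_ij = 2(alpha_i, alpha_j)/(alpha_j, alpha_j); the resulting 6x6 Cartan matrix is
[[2, 0, 0, 0, 0, -1], [0, 2, 0, -1, -1, 0], [0, 0, 2, 0, -1, 0], [0, -1, 0, 2, 0, -1], [0, -1, -2, 0, 2, 0], [-1, 0, 0, -1, 0, 2]].
The roots have two lengths (squared-length ratio 2:1); the short ones are alpha_{3}. The associated Dynkin diagram is a chain of 6 nodes with a double edge at one end; the terminal node there is the unique short simple root (B_6), so the type is B_6 (the algebra so(13)).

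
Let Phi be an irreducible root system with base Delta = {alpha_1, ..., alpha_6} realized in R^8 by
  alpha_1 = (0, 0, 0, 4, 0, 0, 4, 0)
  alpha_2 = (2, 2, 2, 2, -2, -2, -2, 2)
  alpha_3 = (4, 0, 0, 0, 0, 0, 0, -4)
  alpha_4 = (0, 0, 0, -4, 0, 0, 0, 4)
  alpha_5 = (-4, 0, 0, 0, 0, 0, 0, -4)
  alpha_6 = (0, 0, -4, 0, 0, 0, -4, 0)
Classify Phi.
Compute the Cartan integers a_ij = 2(alpha_i, alpha_j)/(alpha_j, alpha_j); the resulting 6x6 Cartan matrix is
[[2, 0, 0, -1, 0, -1], [0, 2, 0, 0, -1, 0], [0, 0, 2, -1, 0, 0], [-1, 0, -1, 2, -1, 0], [0, -1, 0, -1, 2, 0], [-1, 0, 0, 0, 0, 2]].
All simple roots have the same length, so the diagram is simply laced. The associated Dynkin diagram is a chain of 5 nodes with one extra node attached to the third node from one end (E_6), so the type is E_6.

E_6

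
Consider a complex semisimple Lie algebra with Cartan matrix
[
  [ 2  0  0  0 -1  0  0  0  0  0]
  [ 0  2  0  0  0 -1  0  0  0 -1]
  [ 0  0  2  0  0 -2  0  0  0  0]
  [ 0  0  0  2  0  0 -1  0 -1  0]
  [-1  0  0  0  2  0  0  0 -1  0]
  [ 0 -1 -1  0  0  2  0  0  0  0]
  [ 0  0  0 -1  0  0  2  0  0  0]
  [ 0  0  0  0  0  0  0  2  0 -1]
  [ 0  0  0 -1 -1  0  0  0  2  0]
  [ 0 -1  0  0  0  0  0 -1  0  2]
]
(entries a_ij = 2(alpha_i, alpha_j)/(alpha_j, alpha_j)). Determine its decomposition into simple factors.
A_5 ⊕ C_5

The diagram associated to this matrix has two connected components: the simple roots {alpha_1, alpha_4, alpha_5, alpha_7, alpha_9} form a chain of 5 nodes with single edges (A_5), and {alpha_2, alpha_3, alpha_6, alpha_8, alpha_10} form a chain of 5 nodes with a double edge at one end; the terminal node there is the unique long simple root (C_5). A semisimple Lie algebra decomposes uniquely as the direct sum of simple ideals, one per connected component of its Dynkin diagram, so g ≅ A_5 ⊕ C_5 (dimension 35 + 55 = 90).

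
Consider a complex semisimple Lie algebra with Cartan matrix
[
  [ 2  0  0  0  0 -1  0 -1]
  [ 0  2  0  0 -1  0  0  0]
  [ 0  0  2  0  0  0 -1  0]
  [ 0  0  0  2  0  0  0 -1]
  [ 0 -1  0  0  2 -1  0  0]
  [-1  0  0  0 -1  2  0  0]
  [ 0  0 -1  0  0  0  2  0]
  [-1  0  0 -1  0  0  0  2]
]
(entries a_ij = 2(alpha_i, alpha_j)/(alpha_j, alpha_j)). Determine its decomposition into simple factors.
The diagram associated to this matrix has two connected components: the simple roots {alpha_3, alpha_7} form a chain of 2 nodes with single edges (A_2), and {alpha_1, alpha_2, alpha_4, alpha_5, alpha_6, alpha_8} form a chain of 6 nodes with single edges (A_6). A semisimple Lie algebra decomposes uniquely as the direct sum of simple ideals, one per connected component of its Dynkin diagram, so g ≅ A_2 ⊕ A_6 (dimension 8 + 48 = 56).

type A_2 + type A_6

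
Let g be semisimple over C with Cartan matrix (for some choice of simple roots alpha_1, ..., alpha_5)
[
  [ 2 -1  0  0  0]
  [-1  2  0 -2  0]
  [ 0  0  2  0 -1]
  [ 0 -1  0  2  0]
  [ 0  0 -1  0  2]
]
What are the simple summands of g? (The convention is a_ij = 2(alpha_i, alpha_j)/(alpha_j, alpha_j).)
A_2 (sl(3)) + B_3 (so(7))

The diagram associated to this matrix has two connected components: the simple roots {alpha_3, alpha_5} form a chain of 2 nodes with single edges (A_2), and {alpha_1, alpha_2, alpha_4} form a chain of 3 nodes with a double edge at one end; the terminal node there is the unique short simple root (B_3). A semisimple Lie algebra decomposes uniquely as the direct sum of simple ideals, one per connected component of its Dynkin diagram, so g ≅ A_2 ⊕ B_3 (dimension 8 + 21 = 29).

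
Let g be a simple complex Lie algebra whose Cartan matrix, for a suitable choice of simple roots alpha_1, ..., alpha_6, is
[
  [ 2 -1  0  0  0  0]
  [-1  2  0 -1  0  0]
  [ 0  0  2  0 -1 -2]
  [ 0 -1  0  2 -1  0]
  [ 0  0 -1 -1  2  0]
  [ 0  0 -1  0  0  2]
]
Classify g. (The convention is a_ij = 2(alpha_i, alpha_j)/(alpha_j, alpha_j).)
B6

The matrix has rank 6 with 2's on the diagonal. Reading the off-diagonal entries as Dynkin edges (a single edge where a_ij = a_ji = -1; a double or triple edge where a_ij * a_ji = 2 or 3), the diagram is a chain of 6 nodes with a double edge at one end; the terminal node there is the unique short simple root (B_6). One simple-root ordering that puts it in standard form is (alpha_1, alpha_2, alpha_4, alpha_5, alpha_3, alpha_6). So the algebra is type B_6, i.e. so(13).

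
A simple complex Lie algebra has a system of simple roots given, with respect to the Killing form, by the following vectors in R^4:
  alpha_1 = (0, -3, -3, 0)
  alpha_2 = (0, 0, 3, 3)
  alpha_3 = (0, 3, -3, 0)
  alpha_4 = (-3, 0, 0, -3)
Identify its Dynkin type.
D4

Compute the Cartan integers a_ij = 2(alpha_i, alpha_j)/(alpha_j, alpha_j); the resulting 4x4 Cartan matrix is
[[2, -1, 0, 0], [-1, 2, -1, -1], [0, -1, 2, 0], [0, -1, 0, 2]].
All simple roots have the same length, so the diagram is simply laced. The associated Dynkin diagram is a chain of 2 nodes with a fork of two nodes at one end (D_4), so the type is D_4 (the algebra so(8)).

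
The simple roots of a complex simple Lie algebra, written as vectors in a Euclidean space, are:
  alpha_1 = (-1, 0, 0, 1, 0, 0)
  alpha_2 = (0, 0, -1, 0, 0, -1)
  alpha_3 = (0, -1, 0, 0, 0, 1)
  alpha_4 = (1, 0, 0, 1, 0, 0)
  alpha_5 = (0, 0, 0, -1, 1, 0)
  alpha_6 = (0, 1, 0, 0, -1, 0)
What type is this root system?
Compute the Cartan integers a_ij = 2(alpha_i, alpha_j)/(alpha_j, alpha_j); the resulting 6x6 Cartan matrix is
[[2, 0, 0, 0, -1, 0], [0, 2, -1, 0, 0, 0], [0, -1, 2, 0, 0, -1], [0, 0, 0, 2, -1, 0], [-1, 0, 0, -1, 2, -1], [0, 0, -1, 0, -1, 2]].
All simple roots have the same length, so the diagram is simply laced. The associated Dynkin diagram is a chain of 4 nodes with a fork of two nodes at one end (D_6), so the type is D_6 (the algebra so(12)).

D6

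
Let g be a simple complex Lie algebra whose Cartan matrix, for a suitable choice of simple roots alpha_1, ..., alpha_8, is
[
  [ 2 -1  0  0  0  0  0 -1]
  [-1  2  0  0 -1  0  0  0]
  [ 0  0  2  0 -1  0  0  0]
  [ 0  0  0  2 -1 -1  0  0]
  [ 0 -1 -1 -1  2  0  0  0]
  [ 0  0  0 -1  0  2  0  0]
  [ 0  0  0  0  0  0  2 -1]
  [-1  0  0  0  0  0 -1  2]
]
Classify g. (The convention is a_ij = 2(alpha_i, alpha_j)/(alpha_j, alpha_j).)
The matrix has rank 8 with 2's on the diagonal. Reading the off-diagonal entries as Dynkin edges (a single edge where a_ij = a_ji = -1; a double or triple edge where a_ij * a_ji = 2 or 3), the diagram is a chain of 7 nodes with one extra node attached to the third node from one end (E_8). One simple-root ordering that puts it in standard form is (alpha_6, alpha_3, alpha_4, alpha_5, alpha_2, alpha_1, alpha_8, alpha_7). So the algebra is type E_8.

type E_8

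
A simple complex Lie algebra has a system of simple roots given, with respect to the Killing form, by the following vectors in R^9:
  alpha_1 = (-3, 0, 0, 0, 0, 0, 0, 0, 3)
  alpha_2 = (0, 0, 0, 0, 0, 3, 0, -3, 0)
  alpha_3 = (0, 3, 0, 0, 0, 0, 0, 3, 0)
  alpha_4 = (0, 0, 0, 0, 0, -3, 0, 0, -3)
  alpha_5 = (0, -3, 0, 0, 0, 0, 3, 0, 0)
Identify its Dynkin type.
type A_5

Compute the Cartan integers a_ij = 2(alpha_i, alpha_j)/(alpha_j, alpha_j); the resulting 5x5 Cartan matrix is
[[2, 0, 0, -1, 0], [0, 2, -1, -1, 0], [0, -1, 2, 0, -1], [-1, -1, 0, 2, 0], [0, 0, -1, 0, 2]].
All simple roots have the same length, so the diagram is simply laced. The associated Dynkin diagram is a chain of 5 nodes with single edges (A_5), so the type is A_5 (the algebra sl(6)).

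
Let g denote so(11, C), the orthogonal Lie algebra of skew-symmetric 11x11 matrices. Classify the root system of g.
B5

This is so(11) with 11 odd, which has dimension 11(11-1)/2 = 55 and rank (11-1)/2 = 5. In the classification of classical Lie algebras, the orthogonal algebra so(2n+1) in an odd number of variables has type B_n; here n = 5, so the Dynkin diagram is a chain of 5 nodes with a double edge at one end; the terminal node there is the unique short simple root (B_5). Hence the type is B_5.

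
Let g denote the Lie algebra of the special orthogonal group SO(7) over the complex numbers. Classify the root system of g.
type B_3

This is so(7) with 7 odd, which has dimension 7(7-1)/2 = 21 and rank (7-1)/2 = 3. In the classification of classical Lie algebras, the orthogonal algebra so(2n+1) in an odd number of variables has type B_n; here n = 3, so the Dynkin diagram is a chain of 3 nodes with a double edge at one end; the terminal node there is the unique short simple root (B_3). Hence the type is B_3.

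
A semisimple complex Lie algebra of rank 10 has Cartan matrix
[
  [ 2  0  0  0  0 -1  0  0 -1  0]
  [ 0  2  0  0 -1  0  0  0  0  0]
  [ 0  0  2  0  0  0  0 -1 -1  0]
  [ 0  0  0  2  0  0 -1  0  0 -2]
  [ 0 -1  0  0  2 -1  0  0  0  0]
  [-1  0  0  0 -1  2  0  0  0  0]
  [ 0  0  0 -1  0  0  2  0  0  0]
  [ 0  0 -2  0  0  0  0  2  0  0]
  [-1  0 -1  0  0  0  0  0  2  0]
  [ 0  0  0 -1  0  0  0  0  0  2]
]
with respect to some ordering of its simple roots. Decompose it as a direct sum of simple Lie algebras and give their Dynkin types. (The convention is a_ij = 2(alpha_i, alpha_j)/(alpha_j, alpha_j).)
type B_3 + type C_7

The diagram associated to this matrix has two connected components: the simple roots {alpha_4, alpha_7, alpha_10} form a chain of 3 nodes with a double edge at one end; the terminal node there is the unique short simple root (B_3), and {alpha_1, alpha_2, alpha_3, alpha_5, alpha_6, alpha_8, alpha_9} form a chain of 7 nodes with a double edge at one end; the terminal node there is the unique long simple root (C_7). A semisimple Lie algebra decomposes uniquely as the direct sum of simple ideals, one per connected component of its Dynkin diagram, so g ≅ B_3 ⊕ C_7 (dimension 21 + 105 = 126).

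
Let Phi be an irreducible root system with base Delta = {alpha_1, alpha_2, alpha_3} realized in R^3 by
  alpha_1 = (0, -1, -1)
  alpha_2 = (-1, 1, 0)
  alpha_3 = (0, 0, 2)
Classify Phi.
C_3

Compute the Cartan integers a_ij = 2(alpha_i, alpha_j)/(alpha_j, alpha_j); the resulting 3x3 Cartan matrix is
[[2, -1, -1], [-1, 2, 0], [-2, 0, 2]].
The roots have two lengths (squared-length ratio 2:1); the short ones are alpha_{1,2}. The associated Dynkin diagram is a chain of 3 nodes with a double edge at one end; the terminal node there is the unique long simple root (C_3), so the type is C_3 (the algebra sp(6)).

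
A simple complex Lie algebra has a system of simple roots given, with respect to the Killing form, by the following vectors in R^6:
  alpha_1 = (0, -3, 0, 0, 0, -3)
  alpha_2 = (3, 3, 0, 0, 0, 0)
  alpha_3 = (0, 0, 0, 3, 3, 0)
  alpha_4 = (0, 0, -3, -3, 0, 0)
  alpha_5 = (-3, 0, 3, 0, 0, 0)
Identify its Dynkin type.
A_5

Compute the Cartan integers a_ij = 2(alpha_i, alpha_j)/(alpha_j, alpha_j); the resulting 5x5 Cartan matrix is
[[2, -1, 0, 0, 0], [-1, 2, 0, 0, -1], [0, 0, 2, -1, 0], [0, 0, -1, 2, -1], [0, -1, 0, -1, 2]].
All simple roots have the same length, so the diagram is simply laced. The associated Dynkin diagram is a chain of 5 nodes with single edges (A_5), so the type is A_5 (the algebra sl(6)).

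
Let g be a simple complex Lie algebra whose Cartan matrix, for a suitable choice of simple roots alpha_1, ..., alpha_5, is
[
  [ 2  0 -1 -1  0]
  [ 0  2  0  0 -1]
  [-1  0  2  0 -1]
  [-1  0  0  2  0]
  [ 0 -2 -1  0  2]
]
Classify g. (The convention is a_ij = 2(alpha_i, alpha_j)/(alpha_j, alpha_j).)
The matrix has rank 5 with 2's on the diagonal. Reading the off-diagonal entries as Dynkin edges (a single edge where a_ij = a_ji = -1; a double or triple edge where a_ij * a_ji = 2 or 3), the diagram is a chain of 5 nodes with a double edge at one end; the terminal node there is the unique short simple root (B_5). One simple-root ordering that puts it in standard form is (alpha_4, alpha_1, alpha_3, alpha_5, alpha_2). So the algebra is type B_5, i.e. so(11).

B_5 (so(11))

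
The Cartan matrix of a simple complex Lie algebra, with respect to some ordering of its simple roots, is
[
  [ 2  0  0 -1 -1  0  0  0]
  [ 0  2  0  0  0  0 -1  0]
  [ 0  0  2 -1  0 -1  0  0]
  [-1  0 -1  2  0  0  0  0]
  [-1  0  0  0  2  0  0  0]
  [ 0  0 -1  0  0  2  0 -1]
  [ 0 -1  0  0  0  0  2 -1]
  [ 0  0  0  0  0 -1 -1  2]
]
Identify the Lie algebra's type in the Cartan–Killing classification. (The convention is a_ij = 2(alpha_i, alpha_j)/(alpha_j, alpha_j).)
type A_8

The matrix has rank 8 with 2's on the diagonal. Reading the off-diagonal entries as Dynkin edges (a single edge where a_ij = a_ji = -1; a double or triple edge where a_ij * a_ji = 2 or 3), the diagram is a chain of 8 nodes with single edges (A_8). One simple-root ordering that puts it in standard form is (alpha_5, alpha_1, alpha_4, alpha_3, alpha_6, alpha_8, alpha_7, alpha_2). So the algebra is type A_8, i.e. sl(9).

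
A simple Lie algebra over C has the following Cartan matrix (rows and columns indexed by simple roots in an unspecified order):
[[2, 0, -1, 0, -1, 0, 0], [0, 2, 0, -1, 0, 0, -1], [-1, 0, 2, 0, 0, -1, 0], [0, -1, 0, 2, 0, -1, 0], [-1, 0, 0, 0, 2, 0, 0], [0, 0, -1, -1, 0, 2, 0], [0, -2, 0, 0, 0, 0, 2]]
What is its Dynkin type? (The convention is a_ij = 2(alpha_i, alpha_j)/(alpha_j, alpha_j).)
The matrix has rank 7 with 2's on the diagonal. Reading the off-diagonal entries as Dynkin edges (a single edge where a_ij = a_ji = -1; a double or triple edge where a_ij * a_ji = 2 or 3), the diagram is a chain of 7 nodes with a double edge at one end; the terminal node there is the unique long simple root (C_7). One simple-root ordering that puts it in standard form is (alpha_5, alpha_1, alpha_3, alpha_6, alpha_4, alpha_2, alpha_7). So the algebra is type C_7, i.e. sp(14).

C7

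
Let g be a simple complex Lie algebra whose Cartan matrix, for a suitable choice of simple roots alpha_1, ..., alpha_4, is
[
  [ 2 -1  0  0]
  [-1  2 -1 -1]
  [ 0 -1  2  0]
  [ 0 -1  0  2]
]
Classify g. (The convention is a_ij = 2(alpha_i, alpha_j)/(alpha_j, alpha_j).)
The matrix has rank 4 with 2's on the diagonal. Reading the off-diagonal entries as Dynkin edges (a single edge where a_ij = a_ji = -1; a double or triple edge where a_ij * a_ji = 2 or 3), the diagram is a chain of 2 nodes with a fork of two nodes at one end (D_4). One simple-root ordering that puts it in standard form is (alpha_1, alpha_2, alpha_3, alpha_4). So the algebra is type D_4, i.e. so(8).

D_4 (so(8))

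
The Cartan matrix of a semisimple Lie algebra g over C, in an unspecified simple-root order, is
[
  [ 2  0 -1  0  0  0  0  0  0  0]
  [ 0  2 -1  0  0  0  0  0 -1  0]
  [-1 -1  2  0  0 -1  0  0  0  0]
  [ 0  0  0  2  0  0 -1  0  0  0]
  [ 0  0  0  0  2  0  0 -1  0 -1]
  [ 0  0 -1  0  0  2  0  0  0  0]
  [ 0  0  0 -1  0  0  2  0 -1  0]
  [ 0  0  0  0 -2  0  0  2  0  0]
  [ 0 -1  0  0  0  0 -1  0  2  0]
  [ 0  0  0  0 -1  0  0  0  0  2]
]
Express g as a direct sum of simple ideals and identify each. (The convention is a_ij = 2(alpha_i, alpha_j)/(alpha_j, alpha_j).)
type C_3 ⊕ type D_7

The diagram associated to this matrix has two connected components: the simple roots {alpha_5, alpha_8, alpha_10} form a chain of 3 nodes with a double edge at one end; the terminal node there is the unique long simple root (C_3), and {alpha_1, alpha_2, alpha_3, alpha_4, alpha_6, alpha_7, alpha_9} form a chain of 5 nodes with a fork of two nodes at one end (D_7). A semisimple Lie algebra decomposes uniquely as the direct sum of simple ideals, one per connected component of its Dynkin diagram, so g ≅ C_3 ⊕ D_7 (dimension 21 + 91 = 112).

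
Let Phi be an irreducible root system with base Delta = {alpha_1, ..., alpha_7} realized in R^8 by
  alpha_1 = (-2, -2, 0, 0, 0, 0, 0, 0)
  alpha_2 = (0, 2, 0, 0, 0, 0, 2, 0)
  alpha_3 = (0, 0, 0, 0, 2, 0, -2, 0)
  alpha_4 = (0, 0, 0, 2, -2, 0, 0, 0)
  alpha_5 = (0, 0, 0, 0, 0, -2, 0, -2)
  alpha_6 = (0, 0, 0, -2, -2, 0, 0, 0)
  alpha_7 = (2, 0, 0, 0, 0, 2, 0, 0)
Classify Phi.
D_7 (so(14))

Compute the Cartan integers a_ij = 2(alpha_i, alpha_j)/(alpha_j, alpha_j); the resulting 7x7 Cartan matrix is
[[2, -1, 0, 0, 0, 0, -1], [-1, 2, -1, 0, 0, 0, 0], [0, -1, 2, -1, 0, -1, 0], [0, 0, -1, 2, 0, 0, 0], [0, 0, 0, 0, 2, 0, -1], [0, 0, -1, 0, 0, 2, 0], [-1, 0, 0, 0, -1, 0, 2]].
All simple roots have the same length, so the diagram is simply laced. The associated Dynkin diagram is a chain of 5 nodes with a fork of two nodes at one end (D_7), so the type is D_7 (the algebra so(14)).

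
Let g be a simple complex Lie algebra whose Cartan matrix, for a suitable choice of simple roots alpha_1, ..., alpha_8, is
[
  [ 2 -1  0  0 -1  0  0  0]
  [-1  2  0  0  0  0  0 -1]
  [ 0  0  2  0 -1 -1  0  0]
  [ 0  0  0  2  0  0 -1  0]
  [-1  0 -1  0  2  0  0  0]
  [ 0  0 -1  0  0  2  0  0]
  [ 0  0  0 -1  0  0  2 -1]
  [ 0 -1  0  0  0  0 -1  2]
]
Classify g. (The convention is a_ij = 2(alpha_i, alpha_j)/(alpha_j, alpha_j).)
The matrix has rank 8 with 2's on the diagonal. Reading the off-diagonal entries as Dynkin edges (a single edge where a_ij = a_ji = -1; a double or triple edge where a_ij * a_ji = 2 or 3), the diagram is a chain of 8 nodes with single edges (A_8). One simple-root ordering that puts it in standard form is (alpha_6, alpha_3, alpha_5, alpha_1, alpha_2, alpha_8, alpha_7, alpha_4). So the algebra is type A_8, i.e. sl(9).

type A_8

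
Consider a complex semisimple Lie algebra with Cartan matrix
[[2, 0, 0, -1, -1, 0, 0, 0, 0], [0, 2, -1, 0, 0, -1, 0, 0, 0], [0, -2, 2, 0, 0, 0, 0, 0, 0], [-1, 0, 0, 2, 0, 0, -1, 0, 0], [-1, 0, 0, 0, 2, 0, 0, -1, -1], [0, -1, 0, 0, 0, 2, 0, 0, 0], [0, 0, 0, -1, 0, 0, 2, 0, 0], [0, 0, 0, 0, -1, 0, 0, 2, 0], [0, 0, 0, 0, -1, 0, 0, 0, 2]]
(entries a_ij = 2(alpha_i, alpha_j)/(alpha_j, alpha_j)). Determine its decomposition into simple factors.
C_3 ⊕ D_6

The diagram associated to this matrix has two connected components: the simple roots {alpha_2, alpha_3, alpha_6} form a chain of 3 nodes with a double edge at one end; the terminal node there is the unique long simple root (C_3), and {alpha_1, alpha_4, alpha_5, alpha_7, alpha_8, alpha_9} form a chain of 4 nodes with a fork of two nodes at one end (D_6). A semisimple Lie algebra decomposes uniquely as the direct sum of simple ideals, one per connected component of its Dynkin diagram, so g ≅ C_3 ⊕ D_6 (dimension 21 + 66 = 87).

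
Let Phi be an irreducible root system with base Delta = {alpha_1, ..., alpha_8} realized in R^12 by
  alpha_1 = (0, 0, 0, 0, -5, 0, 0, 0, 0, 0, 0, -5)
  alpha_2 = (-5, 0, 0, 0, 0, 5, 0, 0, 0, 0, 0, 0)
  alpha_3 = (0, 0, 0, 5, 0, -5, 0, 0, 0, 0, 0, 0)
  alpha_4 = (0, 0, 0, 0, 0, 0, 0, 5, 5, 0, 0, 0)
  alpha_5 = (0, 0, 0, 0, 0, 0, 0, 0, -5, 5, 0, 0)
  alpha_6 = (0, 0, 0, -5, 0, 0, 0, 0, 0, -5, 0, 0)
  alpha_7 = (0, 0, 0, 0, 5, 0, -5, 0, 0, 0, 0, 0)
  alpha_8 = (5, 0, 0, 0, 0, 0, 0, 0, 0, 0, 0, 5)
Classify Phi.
A8

Compute the Cartan integers a_ij = 2(alpha_i, alpha_j)/(alpha_j, alpha_j); the resulting 8x8 Cartan matrix is
[[2, 0, 0, 0, 0, 0, -1, -1], [0, 2, -1, 0, 0, 0, 0, -1], [0, -1, 2, 0, 0, -1, 0, 0], [0, 0, 0, 2, -1, 0, 0, 0], [0, 0, 0, -1, 2, -1, 0, 0], [0, 0, -1, 0, -1, 2, 0, 0], [-1, 0, 0, 0, 0, 0, 2, 0], [-1, -1, 0, 0, 0, 0, 0, 2]].
All simple roots have the same length, so the diagram is simply laced. The associated Dynkin diagram is a chain of 8 nodes with single edges (A_8), so the type is A_8 (the algebra sl(9)).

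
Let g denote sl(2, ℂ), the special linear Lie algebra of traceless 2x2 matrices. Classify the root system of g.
A_1

This is sl(2), which has dimension 2^2 - 1 = 3 and rank 2 - 1 = 1 (a Cartan subalgebra is the diagonal traceless matrices). In the classification of classical Lie algebras, the special linear algebra sl(n+1) has type A_n; here n = 1, so the Dynkin diagram is a chain of 1 nodes with single edges (A_1). Hence the type is A_1.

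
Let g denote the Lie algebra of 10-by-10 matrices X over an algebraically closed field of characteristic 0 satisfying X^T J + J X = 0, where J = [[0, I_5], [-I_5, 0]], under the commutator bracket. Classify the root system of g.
This is sp(10), which has dimension 10(10+1)/2 = 55 and rank 10/2 = 5. In the classification of classical Lie algebras, the symplectic algebra sp(2n) has type C_n; here n = 5, so the Dynkin diagram is a chain of 5 nodes with a double edge at one end; the terminal node there is the unique long simple root (C_5). Hence the type is C_5.

C_5 (sp(10))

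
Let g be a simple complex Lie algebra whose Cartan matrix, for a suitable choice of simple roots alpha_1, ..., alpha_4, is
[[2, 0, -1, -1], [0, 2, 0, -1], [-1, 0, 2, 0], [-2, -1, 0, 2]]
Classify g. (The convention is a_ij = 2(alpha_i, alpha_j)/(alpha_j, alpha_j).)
The matrix has rank 4 with 2's on the diagonal. Reading the off-diagonal entries as Dynkin edges (a single edge where a_ij = a_ji = -1; a double or triple edge where a_ij * a_ji = 2 or 3), the diagram is a chain of 4 nodes with a double edge between the middle two (F_4). One simple-root ordering that puts it in standard form is (alpha_2, alpha_4, alpha_1, alpha_3). So the algebra is type F_4.

F4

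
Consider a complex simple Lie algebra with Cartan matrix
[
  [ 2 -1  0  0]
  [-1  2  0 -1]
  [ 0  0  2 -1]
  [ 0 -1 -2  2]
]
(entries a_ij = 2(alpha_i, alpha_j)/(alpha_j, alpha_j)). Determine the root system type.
The matrix has rank 4 with 2's on the diagonal. Reading the off-diagonal entries as Dynkin edges (a single edge where a_ij = a_ji = -1; a double or triple edge where a_ij * a_ji = 2 or 3), the diagram is a chain of 4 nodes with a double edge at one end; the terminal node there is the unique short simple root (B_4). One simple-root ordering that puts it in standard form is (alpha_1, alpha_2, alpha_4, alpha_3). So the algebra is type B_4, i.e. so(9).

B_4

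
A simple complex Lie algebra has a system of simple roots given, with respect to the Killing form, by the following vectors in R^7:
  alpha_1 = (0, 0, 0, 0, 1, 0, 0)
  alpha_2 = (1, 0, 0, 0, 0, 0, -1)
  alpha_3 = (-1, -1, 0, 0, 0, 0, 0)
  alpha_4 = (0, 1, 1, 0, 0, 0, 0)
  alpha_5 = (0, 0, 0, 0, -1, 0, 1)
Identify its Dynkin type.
type B_5

Compute the Cartan integers a_ij = 2(alpha_i, alpha_j)/(alpha_j, alpha_j); the resulting 5x5 Cartan matrix is
[[2, 0, 0, 0, -1], [0, 2, -1, 0, -1], [0, -1, 2, -1, 0], [0, 0, -1, 2, 0], [-2, -1, 0, 0, 2]].
The roots have two lengths (squared-length ratio 2:1); the short ones are alpha_{1}. The associated Dynkin diagram is a chain of 5 nodes with a double edge at one end; the terminal node there is the unique short simple root (B_5), so the type is B_5 (the algebra so(11)).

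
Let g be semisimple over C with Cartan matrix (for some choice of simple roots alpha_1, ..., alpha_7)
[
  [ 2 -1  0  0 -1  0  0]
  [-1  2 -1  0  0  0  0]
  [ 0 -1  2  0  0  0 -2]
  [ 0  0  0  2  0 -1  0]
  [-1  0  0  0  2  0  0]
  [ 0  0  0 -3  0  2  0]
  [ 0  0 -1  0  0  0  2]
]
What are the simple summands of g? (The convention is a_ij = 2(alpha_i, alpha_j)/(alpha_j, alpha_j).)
The diagram associated to this matrix has two connected components: the simple roots {alpha_1, alpha_2, alpha_3, alpha_5, alpha_7} form a chain of 5 nodes with a double edge at one end; the terminal node there is the unique short simple root (B_5), and {alpha_4, alpha_6} form two nodes joined by a triple edge (G_2). A semisimple Lie algebra decomposes uniquely as the direct sum of simple ideals, one per connected component of its Dynkin diagram, so g ≅ B_5 ⊕ G_2 (dimension 55 + 14 = 69).

B_5 (so(11)) + G_2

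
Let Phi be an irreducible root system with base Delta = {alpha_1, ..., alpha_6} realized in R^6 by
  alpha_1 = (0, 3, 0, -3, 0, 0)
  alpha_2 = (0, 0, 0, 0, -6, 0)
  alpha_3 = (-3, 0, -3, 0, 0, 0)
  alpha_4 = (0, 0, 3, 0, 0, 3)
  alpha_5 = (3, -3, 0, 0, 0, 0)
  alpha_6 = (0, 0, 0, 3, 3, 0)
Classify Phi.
C_6

Compute the Cartan integers a_ij = 2(alpha_i, alpha_j)/(alpha_j, alpha_j); the resulting 6x6 Cartan matrix is
[[2, 0, 0, 0, -1, -1], [0, 2, 0, 0, 0, -2], [0, 0, 2, -1, -1, 0], [0, 0, -1, 2, 0, 0], [-1, 0, -1, 0, 2, 0], [-1, -1, 0, 0, 0, 2]].
The roots have two lengths (squared-length ratio 2:1); the short ones are alpha_{1,3,4,5,6}. The associated Dynkin diagram is a chain of 6 nodes with a double edge at one end; the terminal node there is the unique long simple root (C_6), so the type is C_6 (the algebra sp(12)).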